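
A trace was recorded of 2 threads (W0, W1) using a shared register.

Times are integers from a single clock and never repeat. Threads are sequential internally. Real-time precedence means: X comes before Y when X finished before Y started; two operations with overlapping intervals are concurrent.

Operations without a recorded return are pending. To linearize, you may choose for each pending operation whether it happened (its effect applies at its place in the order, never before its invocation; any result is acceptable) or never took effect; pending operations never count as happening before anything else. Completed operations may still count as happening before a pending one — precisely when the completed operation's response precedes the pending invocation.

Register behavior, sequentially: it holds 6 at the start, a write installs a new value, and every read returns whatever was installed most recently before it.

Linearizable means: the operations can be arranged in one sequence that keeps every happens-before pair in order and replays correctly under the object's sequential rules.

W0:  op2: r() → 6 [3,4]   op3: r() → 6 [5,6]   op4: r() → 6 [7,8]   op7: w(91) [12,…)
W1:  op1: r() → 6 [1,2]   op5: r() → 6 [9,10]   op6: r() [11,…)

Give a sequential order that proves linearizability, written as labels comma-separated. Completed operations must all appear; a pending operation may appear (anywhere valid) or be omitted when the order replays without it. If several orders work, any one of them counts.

step 1: op1 r() → 6 — value 6
step 2: op2 r() → 6 — value 6
step 3: op3 r() → 6 — value 6
step 4: op4 r() → 6 — value 6
step 5: op5 r() → 6 — value 6

op1, op2, op3, op4, op5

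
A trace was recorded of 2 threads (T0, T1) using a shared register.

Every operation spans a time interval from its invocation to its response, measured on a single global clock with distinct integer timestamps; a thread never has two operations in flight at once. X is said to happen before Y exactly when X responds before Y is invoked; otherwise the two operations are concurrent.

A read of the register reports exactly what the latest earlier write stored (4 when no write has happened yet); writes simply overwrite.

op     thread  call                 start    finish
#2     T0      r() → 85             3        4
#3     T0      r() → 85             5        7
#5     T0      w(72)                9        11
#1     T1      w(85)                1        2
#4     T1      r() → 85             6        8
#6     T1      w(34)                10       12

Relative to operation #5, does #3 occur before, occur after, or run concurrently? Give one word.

before

#3 spans [5,7], #5 spans [9,11]
resp(#3)=7 < inv(#5)=9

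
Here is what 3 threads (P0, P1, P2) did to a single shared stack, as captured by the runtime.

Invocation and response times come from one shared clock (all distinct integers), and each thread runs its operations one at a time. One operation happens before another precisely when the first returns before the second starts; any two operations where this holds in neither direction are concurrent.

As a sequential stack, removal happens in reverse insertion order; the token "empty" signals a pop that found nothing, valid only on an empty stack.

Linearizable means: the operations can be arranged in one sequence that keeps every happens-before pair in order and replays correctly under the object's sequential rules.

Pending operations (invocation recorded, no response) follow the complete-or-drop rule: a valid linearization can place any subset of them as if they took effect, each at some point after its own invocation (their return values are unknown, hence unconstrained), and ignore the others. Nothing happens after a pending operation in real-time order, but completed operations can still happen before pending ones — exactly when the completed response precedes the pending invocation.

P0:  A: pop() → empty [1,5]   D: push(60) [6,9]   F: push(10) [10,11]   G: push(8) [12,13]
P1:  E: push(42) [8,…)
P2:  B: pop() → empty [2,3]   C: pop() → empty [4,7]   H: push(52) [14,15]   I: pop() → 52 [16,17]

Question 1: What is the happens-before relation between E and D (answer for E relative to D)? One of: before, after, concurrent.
E spans [8,…), D spans [6,9]
the intervals overlap in both directions

concurrent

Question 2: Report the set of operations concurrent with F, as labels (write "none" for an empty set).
concurrent with F ([10,11]): every op whose interval crosses 10..11
A [1,5]: before
B [2,3]: before
C [4,7]: before
D [6,9]: before
E [8,…): concurrent
G [12,13]: after
H [14,15]: after
I [16,17]: after

E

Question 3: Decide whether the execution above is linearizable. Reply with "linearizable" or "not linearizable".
one valid linearization: A, B, C, D, E, F, G, H, I
step 1: A pop() → empty — stack <>
step 2: B pop() → empty — stack <>
step 3: C pop() → empty — stack <>
step 4: D push(60) — stack <60>
step 5: E push(42) (pending, included) — stack <60,42>
step 6: F push(10) — stack <60,42,10>
step 7: G push(8) — stack <60,42,10,8>
step 8: H push(52) — stack <60,42,10,8,52>
step 9: I pop() → 52 — stack <60,42,10,8>

linearizable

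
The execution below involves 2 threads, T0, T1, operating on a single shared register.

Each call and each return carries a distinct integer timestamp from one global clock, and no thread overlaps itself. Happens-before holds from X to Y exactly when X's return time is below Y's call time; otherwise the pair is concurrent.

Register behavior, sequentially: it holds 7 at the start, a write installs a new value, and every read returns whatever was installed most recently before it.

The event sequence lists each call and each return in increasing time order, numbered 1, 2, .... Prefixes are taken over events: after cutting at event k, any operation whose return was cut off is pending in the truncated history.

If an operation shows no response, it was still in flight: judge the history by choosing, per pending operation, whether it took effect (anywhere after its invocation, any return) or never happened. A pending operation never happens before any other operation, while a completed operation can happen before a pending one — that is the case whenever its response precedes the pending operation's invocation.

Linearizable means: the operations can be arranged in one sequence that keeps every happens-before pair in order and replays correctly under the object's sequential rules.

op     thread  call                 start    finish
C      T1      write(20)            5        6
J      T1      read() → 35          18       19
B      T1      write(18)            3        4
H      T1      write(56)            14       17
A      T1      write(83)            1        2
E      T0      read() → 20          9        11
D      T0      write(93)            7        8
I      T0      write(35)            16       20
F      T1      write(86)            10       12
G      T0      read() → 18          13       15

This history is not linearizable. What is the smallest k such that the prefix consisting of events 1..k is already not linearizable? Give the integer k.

11

a valid linearization of events 1..10 exists, for instance A, B, C, D:
after step 1 (A write(83)): value 83
after step 2 (B write(18)): value 18
after step 3 (C write(20)): value 20
after step 4 (D write(93)): value 93
with event 11 included (E responding at time 11), all real-time-consistent orders fail
including or dropping the 1 pending operation (F) in any combination fails
sample order A, B, C, D, E (pending dropped) stalls at step 5 — E read() → 20 has no legal effect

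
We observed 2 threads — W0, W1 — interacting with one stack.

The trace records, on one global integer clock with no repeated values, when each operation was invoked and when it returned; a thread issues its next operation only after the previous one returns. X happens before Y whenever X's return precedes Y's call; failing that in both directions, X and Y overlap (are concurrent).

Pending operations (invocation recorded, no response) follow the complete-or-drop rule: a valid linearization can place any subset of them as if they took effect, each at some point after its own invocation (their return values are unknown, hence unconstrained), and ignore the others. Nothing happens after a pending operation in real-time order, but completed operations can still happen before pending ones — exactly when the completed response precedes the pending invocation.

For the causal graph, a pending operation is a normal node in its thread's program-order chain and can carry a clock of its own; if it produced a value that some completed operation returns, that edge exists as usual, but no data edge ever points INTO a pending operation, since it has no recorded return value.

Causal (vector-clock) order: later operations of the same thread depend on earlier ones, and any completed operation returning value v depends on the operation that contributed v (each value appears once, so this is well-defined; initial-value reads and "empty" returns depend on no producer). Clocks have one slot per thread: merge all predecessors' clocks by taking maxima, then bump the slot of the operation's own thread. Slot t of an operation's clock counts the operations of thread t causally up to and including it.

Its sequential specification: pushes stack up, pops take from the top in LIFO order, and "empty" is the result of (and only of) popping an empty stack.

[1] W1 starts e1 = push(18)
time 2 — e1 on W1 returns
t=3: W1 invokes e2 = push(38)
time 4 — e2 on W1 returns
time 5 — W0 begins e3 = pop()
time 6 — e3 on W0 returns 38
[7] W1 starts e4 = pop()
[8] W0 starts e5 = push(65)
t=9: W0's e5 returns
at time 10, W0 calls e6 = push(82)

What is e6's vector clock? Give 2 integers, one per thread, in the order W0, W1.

VC(e1, invoked at 1): no causal predecessors; +1 on W1 → (0, 1)
merge at e2 (invoked 3): VC(e1)=(0, 1), own-thread bump on W1 → (0, 2)
merge at e4 (invoked 7): VC(e2)=(0, 2), own-thread bump on W1 → (0, 3)
merge at e3 (invoked 5): VC(e2)=(0, 2), own-thread bump on W0 → (1, 2)
merge at e5 (invoked 8): VC(e3)=(1, 2), own-thread bump on W0 → (2, 2)
merge at e6 (invoked 10): VC(e5)=(2, 2), own-thread bump on W0 → (3, 2)
target: VC(e6) = (3, 2)

(3, 2)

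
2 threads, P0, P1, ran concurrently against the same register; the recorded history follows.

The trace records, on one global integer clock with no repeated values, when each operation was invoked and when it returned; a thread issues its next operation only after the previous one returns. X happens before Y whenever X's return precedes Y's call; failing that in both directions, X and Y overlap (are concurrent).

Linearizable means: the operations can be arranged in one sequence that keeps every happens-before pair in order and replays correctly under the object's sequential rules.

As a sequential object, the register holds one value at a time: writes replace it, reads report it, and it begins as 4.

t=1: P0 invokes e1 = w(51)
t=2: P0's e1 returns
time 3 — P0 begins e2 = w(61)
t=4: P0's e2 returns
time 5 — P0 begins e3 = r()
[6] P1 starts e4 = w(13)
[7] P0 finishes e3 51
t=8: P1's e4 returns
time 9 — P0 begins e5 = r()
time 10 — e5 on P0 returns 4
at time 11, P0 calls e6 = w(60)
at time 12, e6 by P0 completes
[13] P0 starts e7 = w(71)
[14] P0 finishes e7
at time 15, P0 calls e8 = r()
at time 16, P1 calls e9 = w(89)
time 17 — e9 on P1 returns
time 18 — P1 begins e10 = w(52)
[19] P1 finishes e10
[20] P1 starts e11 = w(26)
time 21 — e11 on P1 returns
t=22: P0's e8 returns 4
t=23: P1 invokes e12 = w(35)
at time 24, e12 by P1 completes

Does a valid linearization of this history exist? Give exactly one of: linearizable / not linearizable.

prefix check: 1..6 passes, 1..7 fails once e3's time-7 response joins
one real-time candidate order over the 3 completed operations — the register replay rejects it
include/drop combinations of the 1 pending operation (e4) were all tried; none helps
take e1, e2, e3 (pending dropped): step 3 already fails, because e3 r() → 51 cannot occur there

not linearizable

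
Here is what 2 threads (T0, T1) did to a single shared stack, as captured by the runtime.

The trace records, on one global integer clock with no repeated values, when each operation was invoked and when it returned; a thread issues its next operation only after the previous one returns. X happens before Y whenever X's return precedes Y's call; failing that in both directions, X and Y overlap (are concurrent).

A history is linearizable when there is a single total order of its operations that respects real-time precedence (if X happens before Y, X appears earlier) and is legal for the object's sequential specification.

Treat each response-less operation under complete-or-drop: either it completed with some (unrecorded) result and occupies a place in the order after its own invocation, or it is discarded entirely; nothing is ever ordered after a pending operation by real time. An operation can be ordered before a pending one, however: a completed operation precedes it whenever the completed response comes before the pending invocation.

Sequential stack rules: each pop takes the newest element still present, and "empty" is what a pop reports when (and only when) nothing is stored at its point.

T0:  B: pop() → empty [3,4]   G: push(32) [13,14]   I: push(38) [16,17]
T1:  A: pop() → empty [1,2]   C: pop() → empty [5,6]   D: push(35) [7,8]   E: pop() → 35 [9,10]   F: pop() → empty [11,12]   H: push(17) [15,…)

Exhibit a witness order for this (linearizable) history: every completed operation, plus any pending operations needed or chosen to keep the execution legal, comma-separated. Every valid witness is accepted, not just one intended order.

A, B, C, D, E, F, G, H, I

step 1: A pop() → empty — stack <>
step 2: B pop() → empty — stack <>
step 3: C pop() → empty — stack <>
step 4: D push(35) — stack <35>
step 5: E pop() → 35 — stack <>
step 6: F pop() → empty — stack <>
step 7: G push(32) — stack <32>
step 8: H push(17) (pending, included) — stack <32,17>
step 9: I push(38) — stack <32,17,38>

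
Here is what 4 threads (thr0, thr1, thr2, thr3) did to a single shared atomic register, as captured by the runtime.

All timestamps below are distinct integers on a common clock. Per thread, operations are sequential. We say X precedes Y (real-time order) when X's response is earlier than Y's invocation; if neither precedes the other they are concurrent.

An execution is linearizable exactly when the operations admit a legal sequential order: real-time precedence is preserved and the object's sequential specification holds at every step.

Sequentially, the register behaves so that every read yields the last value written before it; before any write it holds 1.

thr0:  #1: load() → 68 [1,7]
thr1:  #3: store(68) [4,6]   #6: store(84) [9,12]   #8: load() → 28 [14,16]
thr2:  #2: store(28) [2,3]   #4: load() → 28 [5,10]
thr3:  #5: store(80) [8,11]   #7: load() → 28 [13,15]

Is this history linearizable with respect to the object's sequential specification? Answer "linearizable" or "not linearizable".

the violation lands at event 15, #7's response at time 15: events 1..14 linearize, events 1..15 do not
7 completed operations, 28 real-time-consistent orders — every atomic register replay fails
including or dropping the 1 pending operation (#8) in any combination fails
one such order, #1, #2, #3, #4, #5, #6, #7 (pending dropped), breaks at step 1 where #1 load() → 68 is illegal
one such order, #1, #2, #3, #4, #6, #5, #7 (pending dropped), breaks at step 1 where #1 load() → 68 is illegal

not linearizable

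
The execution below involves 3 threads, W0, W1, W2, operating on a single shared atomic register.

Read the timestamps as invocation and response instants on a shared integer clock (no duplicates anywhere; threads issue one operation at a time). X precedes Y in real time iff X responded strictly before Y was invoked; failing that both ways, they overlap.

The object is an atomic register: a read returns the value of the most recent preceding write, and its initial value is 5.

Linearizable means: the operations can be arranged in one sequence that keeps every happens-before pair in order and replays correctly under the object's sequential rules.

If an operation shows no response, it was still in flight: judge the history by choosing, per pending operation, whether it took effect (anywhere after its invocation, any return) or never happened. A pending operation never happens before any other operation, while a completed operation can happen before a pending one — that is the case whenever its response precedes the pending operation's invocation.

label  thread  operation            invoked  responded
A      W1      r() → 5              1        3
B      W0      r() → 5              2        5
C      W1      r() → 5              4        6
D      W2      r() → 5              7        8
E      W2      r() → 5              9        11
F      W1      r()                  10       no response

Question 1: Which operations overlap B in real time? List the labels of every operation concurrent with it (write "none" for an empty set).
A, C

B spans [2,5]: anything still running between times 2 and 5 counts as concurrent
A [1,3]: concurrent
C [4,6]: concurrent
D [7,8]: after
E [9,11]: after
F [10,…): after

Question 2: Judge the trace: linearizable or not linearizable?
linearizable

a witness: A, B, C, D, E
after step 1 (A r() → 5): value 5
after step 2 (B r() → 5): value 5
after step 3 (C r() → 5): value 5
after step 4 (D r() → 5): value 5
after step 5 (E r() → 5): value 5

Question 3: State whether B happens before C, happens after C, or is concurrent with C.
concurrent

B spans [2,5], C spans [4,6]
the intervals overlap in both directions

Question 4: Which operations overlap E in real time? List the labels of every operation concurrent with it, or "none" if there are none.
F

overlap test against E [9,11]: concurrent iff the interval meets 9..11
A [1,3]: before
B [2,5]: before
C [4,6]: before
D [7,8]: before
F [10,…): concurrent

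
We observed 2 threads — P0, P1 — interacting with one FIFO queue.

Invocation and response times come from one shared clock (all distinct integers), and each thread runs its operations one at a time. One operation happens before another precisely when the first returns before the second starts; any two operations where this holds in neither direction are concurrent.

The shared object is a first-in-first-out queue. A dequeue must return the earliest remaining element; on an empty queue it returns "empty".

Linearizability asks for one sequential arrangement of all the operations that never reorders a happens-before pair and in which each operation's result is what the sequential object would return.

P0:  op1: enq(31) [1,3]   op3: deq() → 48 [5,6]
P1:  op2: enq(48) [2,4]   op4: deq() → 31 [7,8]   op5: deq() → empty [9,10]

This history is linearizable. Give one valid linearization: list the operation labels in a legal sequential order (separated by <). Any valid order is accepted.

after step 1 (op2 enq(48)): queue <48>
after step 2 (op1 enq(31)): queue <48,31>
after step 3 (op3 deq() → 48): queue <31>
after step 4 (op4 deq() → 31): queue <>
after step 5 (op5 deq() → empty): queue <>

op2 < op1 < op3 < op4 < op5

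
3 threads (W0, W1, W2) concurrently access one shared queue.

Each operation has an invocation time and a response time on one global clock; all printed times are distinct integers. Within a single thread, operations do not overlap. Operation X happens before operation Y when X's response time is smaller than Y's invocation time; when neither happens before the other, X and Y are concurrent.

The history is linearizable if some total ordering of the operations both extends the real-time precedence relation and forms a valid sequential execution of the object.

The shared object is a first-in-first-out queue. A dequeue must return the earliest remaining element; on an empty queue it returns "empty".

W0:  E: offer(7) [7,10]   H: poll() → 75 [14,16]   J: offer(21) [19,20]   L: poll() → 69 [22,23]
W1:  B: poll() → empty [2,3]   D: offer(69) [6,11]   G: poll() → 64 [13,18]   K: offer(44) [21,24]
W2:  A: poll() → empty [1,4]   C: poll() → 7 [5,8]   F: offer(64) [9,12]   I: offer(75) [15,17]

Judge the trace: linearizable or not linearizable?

already the first 16 events (up to H's response at time 16) admit no linearization; the first 15 still do
real-time-consistent orders of the 7 completed operations: 24 — all fail the queue replay
no escape via the 2 pending operations (G, I): every completion choice fails
take A, B, C, D, E, F, H (pending dropped): step 3 already fails, because C poll() → 7 cannot occur there
take A, B, C, D, F, E, H (pending dropped): step 3 already fails, because C poll() → 7 cannot occur there

not linearizable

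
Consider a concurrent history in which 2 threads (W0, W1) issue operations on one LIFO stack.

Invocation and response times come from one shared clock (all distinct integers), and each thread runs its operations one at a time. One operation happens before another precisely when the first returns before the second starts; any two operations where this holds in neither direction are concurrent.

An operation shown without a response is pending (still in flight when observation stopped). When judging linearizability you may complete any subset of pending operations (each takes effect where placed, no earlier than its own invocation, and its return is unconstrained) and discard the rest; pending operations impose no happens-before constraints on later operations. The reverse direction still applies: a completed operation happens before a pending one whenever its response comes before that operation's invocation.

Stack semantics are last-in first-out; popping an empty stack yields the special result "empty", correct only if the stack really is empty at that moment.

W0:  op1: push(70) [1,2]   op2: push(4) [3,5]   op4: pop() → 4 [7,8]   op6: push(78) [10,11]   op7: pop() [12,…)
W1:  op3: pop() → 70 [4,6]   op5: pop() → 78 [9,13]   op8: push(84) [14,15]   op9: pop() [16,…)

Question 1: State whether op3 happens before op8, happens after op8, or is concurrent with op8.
before

op3 spans [4,6], op8 spans [14,15]
resp(op3)=6 < inv(op8)=14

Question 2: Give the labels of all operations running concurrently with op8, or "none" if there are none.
op7

op8 spans [14,15]: anything still running between times 14 and 15 counts as concurrent
op1 [1,2]: before
op2 [3,5]: before
op3 [4,6]: before
op4 [7,8]: before
op5 [9,13]: before
op6 [10,11]: before
op7 [12,…): concurrent
op9 [16,…): after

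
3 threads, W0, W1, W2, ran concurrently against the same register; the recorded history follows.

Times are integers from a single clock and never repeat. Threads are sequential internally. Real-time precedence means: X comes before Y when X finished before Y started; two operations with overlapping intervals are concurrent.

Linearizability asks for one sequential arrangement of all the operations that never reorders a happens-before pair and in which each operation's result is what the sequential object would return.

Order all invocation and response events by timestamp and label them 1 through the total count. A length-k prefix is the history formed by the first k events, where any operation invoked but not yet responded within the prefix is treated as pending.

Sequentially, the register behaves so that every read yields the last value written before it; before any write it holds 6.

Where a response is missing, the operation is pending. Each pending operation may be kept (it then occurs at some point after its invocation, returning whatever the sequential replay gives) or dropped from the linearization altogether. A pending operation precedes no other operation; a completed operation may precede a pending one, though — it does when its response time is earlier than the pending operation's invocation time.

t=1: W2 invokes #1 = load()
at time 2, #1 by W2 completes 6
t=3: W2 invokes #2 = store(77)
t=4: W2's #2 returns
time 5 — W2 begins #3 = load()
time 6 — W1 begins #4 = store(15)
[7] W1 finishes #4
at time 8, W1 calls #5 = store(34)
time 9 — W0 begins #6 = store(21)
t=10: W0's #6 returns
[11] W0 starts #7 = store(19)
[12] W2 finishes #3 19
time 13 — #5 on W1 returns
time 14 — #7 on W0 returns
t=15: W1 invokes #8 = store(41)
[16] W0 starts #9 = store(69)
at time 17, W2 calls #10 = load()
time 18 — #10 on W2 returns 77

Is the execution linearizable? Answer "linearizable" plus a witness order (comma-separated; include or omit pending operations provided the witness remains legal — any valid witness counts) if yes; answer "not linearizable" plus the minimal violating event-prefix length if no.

not linearizable — minimal violating prefix: 18 events

events 1..17 are fine; event 18 — the response of #10 at time 18 — makes the prefix non-linearizable
checked exhaustively: 15 real-time-consistent orders of 8 completed operations, zero legal register replays
every completion of the 2 pending operations (#8, #9) was checked; none linearizes
take #1, #2, #3, #4, #5, #6, #7, #10 (pending dropped): step 3 already fails, because #3 load() → 19 cannot occur there
take #1, #2, #3, #4, #6, #5, #7, #10 (pending dropped): step 3 already fails, because #3 load() → 19 cannot occur there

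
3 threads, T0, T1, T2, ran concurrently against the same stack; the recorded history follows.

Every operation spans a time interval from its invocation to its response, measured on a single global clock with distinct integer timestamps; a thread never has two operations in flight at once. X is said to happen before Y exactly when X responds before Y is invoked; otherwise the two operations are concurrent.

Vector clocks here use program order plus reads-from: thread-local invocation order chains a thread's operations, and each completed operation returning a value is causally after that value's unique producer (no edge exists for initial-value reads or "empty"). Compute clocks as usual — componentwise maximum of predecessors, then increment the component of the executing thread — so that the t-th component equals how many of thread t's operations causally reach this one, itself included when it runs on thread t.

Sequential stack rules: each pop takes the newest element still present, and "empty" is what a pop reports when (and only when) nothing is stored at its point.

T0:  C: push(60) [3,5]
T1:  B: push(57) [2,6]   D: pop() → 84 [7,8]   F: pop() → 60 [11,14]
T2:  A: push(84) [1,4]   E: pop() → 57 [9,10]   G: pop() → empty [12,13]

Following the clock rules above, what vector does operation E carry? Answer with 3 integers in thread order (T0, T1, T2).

A, invoked 1, has no incoming edges; only T2's bump applies → (0, 0, 1)
B, invoked 2, has no incoming edges; only T1's bump applies → (0, 1, 0)
C, invoked 3, has no incoming edges; only T0's bump applies → (1, 0, 0)
E (invocation 9): componentwise max over VC(A)=(0, 0, 1), VC(B)=(0, 1, 0), +1 at T2, giving (0, 1, 2)
D (invocation 7): componentwise max over VC(A)=(0, 0, 1), VC(B)=(0, 1, 0), +1 at T1, giving (0, 2, 1)
G (invocation 12): componentwise max over VC(E)=(0, 1, 2), +1 at T2, giving (0, 1, 3)
F (invocation 11): componentwise max over VC(C)=(1, 0, 0), VC(D)=(0, 2, 1), +1 at T1, giving (1, 3, 1)
target: VC(E) = (0, 1, 2)

(0, 1, 2)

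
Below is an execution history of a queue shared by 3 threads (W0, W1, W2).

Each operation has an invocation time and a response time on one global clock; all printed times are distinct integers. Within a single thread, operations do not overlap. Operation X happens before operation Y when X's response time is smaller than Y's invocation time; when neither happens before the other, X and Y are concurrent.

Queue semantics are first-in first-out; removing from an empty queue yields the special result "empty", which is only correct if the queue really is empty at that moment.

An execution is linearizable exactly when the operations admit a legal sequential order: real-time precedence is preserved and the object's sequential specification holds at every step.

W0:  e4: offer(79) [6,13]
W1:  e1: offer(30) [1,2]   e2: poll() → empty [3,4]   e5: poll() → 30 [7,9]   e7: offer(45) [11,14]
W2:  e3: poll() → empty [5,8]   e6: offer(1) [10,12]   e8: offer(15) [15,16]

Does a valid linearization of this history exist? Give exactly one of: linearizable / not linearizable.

not linearizable

through event 3 a valid linearization exists; event 4 (e2 responding at time 4) ends that
one real-time candidate order over the 2 completed operations — the queue replay rejects it
take e1, e2: step 2 already fails, because e2 poll() → empty cannot occur there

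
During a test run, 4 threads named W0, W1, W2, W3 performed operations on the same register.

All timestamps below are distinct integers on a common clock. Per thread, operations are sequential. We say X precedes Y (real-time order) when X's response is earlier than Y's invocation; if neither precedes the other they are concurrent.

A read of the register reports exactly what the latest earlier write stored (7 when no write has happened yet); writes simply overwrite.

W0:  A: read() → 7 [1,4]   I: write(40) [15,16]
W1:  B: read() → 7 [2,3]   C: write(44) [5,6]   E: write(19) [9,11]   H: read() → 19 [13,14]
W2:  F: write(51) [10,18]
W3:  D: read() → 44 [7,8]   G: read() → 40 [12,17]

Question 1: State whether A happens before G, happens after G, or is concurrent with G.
Answer: before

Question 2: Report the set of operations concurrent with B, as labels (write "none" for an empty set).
Answer: A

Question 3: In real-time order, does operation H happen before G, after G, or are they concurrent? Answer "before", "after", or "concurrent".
Answer: concurrent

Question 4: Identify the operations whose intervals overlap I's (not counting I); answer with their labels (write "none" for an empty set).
Answer: F, G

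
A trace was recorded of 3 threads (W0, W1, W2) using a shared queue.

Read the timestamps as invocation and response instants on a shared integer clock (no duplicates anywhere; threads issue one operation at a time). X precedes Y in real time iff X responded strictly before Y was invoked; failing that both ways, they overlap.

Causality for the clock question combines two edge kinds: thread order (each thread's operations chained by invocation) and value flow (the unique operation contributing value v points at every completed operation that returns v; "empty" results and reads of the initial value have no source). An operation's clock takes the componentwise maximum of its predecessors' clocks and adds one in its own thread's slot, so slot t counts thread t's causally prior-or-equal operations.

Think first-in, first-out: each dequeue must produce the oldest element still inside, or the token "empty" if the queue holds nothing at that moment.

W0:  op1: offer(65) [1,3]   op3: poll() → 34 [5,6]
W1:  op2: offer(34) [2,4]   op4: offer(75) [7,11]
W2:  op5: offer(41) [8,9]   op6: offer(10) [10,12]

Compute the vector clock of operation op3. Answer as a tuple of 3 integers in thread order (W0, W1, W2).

(2, 1, 0)

no predecessors for op5 (invoked 8): W2 increments from zero → (0, 0, 1)
no predecessors for op2 (invoked 2): W1 increments from zero → (0, 1, 0)
no predecessors for op1 (invoked 1): W0 increments from zero → (1, 0, 0)
VC(op6, invoked at 10): max of VC(op5)=(0, 0, 1), then +1 on thread W2 → (0, 0, 2)
VC(op4, invoked at 7): max of VC(op2)=(0, 1, 0), then +1 on thread W1 → (0, 2, 0)
VC(op3, invoked at 5): max of VC(op1)=(1, 0, 0), VC(op2)=(0, 1, 0), then +1 on thread W0 → (2, 1, 0)
target: VC(op3) = (2, 1, 0)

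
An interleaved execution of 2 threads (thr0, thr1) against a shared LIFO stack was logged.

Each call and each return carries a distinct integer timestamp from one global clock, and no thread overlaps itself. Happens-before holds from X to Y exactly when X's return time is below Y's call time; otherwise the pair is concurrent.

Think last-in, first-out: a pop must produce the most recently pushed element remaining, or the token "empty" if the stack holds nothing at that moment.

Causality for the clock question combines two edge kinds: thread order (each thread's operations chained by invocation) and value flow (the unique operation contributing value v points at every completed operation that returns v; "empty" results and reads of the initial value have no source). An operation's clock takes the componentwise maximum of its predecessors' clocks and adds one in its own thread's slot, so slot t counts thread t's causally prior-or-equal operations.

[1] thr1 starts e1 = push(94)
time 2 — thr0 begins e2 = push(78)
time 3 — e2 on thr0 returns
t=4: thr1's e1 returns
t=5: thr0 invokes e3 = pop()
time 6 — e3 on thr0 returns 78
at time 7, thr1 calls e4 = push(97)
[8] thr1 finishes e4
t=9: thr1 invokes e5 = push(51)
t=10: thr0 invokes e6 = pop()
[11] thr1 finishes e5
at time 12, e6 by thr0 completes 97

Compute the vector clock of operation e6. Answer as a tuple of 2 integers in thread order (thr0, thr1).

(3, 2)

no predecessors for e1 (invoked 1): thr1 increments from zero → (0, 1)
no predecessors for e2 (invoked 2): thr0 increments from zero → (1, 0)
VC(e4, invoked at 7): max of VC(e1)=(0, 1), then +1 on thread thr1 → (0, 2)
VC(e3, invoked at 5): max of VC(e2)=(1, 0), then +1 on thread thr0 → (2, 0)
VC(e5, invoked at 9): max of VC(e4)=(0, 2), then +1 on thread thr1 → (0, 3)
VC(e6, invoked at 10): max of VC(e3)=(2, 0), VC(e4)=(0, 2), then +1 on thread thr0 → (3, 2)
target: VC(e6) = (3, 2)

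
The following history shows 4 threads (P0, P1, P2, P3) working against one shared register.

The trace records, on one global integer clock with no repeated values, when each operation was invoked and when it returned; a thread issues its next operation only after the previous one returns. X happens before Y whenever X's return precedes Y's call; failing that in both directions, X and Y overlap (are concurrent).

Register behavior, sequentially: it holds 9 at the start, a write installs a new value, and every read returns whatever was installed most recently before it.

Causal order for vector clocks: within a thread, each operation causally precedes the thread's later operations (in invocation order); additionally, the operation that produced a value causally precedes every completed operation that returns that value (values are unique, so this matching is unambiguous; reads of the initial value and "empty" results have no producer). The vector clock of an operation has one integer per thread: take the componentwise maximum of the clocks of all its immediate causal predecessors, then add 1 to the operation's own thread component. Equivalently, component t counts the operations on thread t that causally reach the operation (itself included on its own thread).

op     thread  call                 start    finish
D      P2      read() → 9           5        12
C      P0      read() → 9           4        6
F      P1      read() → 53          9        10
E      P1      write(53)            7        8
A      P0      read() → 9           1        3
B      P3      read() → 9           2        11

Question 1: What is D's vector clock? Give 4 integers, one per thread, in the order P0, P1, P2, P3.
Answer: (0, 0, 1, 0)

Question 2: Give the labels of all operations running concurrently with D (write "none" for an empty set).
Answer: B, C, E, F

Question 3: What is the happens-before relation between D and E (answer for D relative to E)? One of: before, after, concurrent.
Answer: concurrent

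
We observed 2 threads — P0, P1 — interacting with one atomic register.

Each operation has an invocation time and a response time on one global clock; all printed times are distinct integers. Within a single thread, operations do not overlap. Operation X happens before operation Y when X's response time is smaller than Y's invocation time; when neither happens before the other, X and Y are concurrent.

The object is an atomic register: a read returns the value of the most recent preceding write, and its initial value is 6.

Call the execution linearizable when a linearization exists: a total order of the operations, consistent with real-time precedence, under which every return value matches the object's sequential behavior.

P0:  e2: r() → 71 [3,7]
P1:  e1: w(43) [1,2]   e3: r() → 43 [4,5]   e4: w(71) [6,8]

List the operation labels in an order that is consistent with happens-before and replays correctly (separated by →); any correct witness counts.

e1 → e3 → e4 → e2

after step 1 (e1 w(43)): value 43
after step 2 (e3 r() → 43): value 43
after step 3 (e4 w(71)): value 71
after step 4 (e2 r() → 71): value 71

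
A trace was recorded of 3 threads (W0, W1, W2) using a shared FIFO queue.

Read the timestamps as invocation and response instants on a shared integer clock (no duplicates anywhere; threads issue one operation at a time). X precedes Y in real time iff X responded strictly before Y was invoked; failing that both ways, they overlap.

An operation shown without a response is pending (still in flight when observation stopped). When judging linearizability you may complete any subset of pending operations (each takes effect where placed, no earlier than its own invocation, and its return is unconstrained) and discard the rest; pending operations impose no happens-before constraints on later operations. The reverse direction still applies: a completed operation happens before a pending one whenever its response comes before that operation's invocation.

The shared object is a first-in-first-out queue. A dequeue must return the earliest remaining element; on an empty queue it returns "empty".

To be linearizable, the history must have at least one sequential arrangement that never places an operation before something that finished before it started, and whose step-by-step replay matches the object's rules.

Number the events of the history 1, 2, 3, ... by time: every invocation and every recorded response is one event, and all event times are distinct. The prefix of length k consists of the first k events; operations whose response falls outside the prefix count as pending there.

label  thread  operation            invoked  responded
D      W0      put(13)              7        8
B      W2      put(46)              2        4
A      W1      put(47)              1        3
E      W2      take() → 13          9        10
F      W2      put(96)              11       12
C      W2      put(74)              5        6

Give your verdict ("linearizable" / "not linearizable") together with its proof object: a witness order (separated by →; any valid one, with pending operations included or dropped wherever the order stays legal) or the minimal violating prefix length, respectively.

already the first 10 events (up to E's response at time 10) admit no linearization; the first 9 still do
no legal order exists: 2 real-time-consistent candidates over 5 completed FIFO queue operations, all rejected
for example A, B, C, D, E fails at step 5: E take() → 13 is not legal there
for example B, A, C, D, E fails at step 5: E take() → 13 is not legal there

not linearizable — minimal violating prefix: 10 events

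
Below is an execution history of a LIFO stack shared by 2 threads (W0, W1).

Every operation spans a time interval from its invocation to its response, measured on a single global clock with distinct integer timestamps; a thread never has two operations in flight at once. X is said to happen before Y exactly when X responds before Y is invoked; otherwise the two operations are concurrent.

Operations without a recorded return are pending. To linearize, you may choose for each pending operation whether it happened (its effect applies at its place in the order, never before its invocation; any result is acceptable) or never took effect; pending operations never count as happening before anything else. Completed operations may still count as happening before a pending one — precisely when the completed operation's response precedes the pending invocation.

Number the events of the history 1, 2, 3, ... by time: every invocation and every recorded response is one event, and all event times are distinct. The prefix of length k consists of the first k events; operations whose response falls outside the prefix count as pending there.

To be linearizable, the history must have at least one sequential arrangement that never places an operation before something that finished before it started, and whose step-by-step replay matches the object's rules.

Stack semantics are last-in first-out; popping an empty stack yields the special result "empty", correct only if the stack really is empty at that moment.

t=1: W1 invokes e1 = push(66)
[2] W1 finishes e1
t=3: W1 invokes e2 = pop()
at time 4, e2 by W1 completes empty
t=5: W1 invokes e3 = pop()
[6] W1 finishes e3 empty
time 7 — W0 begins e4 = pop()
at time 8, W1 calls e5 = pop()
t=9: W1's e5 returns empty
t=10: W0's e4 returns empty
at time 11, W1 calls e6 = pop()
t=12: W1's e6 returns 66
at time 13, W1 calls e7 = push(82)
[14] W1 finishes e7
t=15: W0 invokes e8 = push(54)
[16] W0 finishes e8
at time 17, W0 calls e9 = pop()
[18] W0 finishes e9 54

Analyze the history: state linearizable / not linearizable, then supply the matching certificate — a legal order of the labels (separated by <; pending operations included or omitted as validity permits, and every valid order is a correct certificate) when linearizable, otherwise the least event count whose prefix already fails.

events 1..3 are fine; event 4 — the response of e2 at time 4 — makes the prefix non-linearizable
exhaustive check: the 2 completed LIFO stack ops admit one real-time order; illegal
sample order e1, e2 stalls at step 2 — e2 pop() → empty has no legal effect

not linearizable — minimal violating prefix: 4 events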